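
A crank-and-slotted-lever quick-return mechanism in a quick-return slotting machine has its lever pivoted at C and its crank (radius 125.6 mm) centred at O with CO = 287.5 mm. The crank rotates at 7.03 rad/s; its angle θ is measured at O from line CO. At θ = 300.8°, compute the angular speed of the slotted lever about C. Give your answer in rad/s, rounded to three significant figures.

1.78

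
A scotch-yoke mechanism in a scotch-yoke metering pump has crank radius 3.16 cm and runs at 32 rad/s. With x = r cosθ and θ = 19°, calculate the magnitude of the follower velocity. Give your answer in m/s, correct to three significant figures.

ω = 32 rad/s
x = r cosθ ⇒ ẋ = −rω sinθ.
|v| = rω|sinθ| = 0.0316·32·|sin 19°| = 0.32921 m/s.

0.329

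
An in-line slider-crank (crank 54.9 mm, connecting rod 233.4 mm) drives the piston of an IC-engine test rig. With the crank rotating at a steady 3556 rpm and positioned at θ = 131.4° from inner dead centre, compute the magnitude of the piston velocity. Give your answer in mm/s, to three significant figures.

ω = 2π·3556/60 = 372.4 rad/s
For an in-line slider-crank, x = r cosθ + √(L² − r² sin²θ), so v = −rω sinθ·[1 + r cosθ/√(L² − r² sin²θ)].
With r = 0.0549 m, L = 0.2334 m, θ = 131.4°: √(L² − r² sin²θ) = 0.22974 m.
v = −0.0549·372.4·0.75011·[1 + 0.0549·-0.66131/0.22974] = -12.912 m/s.
|v| = 12.912 m/s = 12912 mm/s.

12900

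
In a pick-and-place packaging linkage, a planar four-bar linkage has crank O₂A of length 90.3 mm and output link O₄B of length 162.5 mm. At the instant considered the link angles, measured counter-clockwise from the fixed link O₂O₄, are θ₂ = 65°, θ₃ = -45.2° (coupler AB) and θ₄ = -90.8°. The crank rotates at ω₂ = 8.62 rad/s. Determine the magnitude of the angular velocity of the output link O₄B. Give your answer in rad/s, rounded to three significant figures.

ω₂ = 8.62 rad/s
Differentiating the loop-closure r₂e^{iθ₂}+r₃e^{iθ₃}=r₁+r₄e^{iθ₄} gives r₂ω₂e^{iθ₂}+r₃ω₃e^{iθ₃}=r₄ω₄e^{iθ₄}.
Eliminating the other unknown: ω₄ = r₂ω₂ sin(θ₂−θ₃) / [r₄ sin(θ₄−θ₃)].
Numerator sine = +0.93849; denominator sine = -0.71447.
Result = 0.0903·8.62·(+0.93849) / (0.1625·(-0.71447)) = -6.292 rad/s; magnitude 6.292 rad/s.

6.29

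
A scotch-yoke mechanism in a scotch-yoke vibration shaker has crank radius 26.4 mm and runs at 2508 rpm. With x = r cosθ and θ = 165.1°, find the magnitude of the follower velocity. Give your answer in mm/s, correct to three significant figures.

1780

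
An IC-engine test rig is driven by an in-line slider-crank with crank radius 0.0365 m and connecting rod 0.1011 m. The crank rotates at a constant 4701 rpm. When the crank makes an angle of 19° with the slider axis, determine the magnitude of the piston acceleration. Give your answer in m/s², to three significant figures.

ω = 2π·4701/60 = 492.3 rad/s
x(θ) = r cosθ + √(L² − r² sin²θ); with ω constant, a = ω²·d²x/dθ².
d²x/dθ² = −r cosθ − r²(cos2θ)/√u − r⁴ sin²2θ/(4u^{3/2}),  u = L² − r² sin²θ = 0.01008 m².
Substituting r = 0.0365 m, L = 0.1011 m, θ = 19°: d²x/dθ² = -0.045134 m.
a = ω²·d²x/dθ² = (492.3)²·(-0.045134) = -10938 m/s²;  |a| = 10938 m/s².

10900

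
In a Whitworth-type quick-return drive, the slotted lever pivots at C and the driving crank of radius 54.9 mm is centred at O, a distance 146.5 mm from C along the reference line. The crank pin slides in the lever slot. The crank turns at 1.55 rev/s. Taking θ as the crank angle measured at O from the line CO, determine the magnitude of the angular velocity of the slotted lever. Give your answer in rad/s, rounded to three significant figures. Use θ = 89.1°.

1.24

ω = 9.739 rad/s (from 1.55 rev/s).
Crank pin A relative to C: A = (d + r cosθ, r sinθ); lever angle φ = atan2(r sinθ, d + r cosθ).
Differentiating tanφ: φ̇ = rω(d cosθ + r)/(d² + r² + 2dr cosθ).
d² + r² + 2dr cosθ = |CA|² = 0.0247289 m²;  d cosθ + r = +0.057201 m.
|ω_lever| = |0.0549·9.739·+0.057201| / 0.0247289 = 1.2368 rad/s.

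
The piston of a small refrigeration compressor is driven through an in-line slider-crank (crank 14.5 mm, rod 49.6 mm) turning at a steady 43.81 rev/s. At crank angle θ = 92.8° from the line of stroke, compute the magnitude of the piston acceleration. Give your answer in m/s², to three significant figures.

388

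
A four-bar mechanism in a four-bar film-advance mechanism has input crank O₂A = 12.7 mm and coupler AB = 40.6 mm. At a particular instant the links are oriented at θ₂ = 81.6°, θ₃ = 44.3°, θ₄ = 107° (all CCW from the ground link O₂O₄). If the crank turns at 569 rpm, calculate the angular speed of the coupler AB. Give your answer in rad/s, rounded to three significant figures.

9.00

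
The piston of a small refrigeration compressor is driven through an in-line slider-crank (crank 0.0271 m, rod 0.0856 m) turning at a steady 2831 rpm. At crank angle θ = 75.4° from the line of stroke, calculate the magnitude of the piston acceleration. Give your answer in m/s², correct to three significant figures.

85.9

ω = 2π·2831/60 = 296.5 rad/s
x(θ) = r cosθ + √(L² − r² sin²θ); with ω constant, a = ω²·d²x/dθ².
d²x/dθ² = −r cosθ − r²(cos2θ)/√u − r⁴ sin²2θ/(4u^{3/2}),  u = L² − r² sin²θ = 0.00663961 m².
Substituting r = 0.0271 m, L = 0.0856 m, θ = 75.4°: d²x/dθ² = +0.00097721 m.
a = ω²·d²x/dθ² = (296.5)²·(+0.00097721) = +85.886 m/s²;  |a| = 85.886 m/s².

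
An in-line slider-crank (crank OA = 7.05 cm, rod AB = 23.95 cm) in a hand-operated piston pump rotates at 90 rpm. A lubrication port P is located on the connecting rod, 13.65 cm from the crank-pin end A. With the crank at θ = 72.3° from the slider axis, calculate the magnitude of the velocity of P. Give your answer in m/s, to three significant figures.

0.672

ω = 9.425 rad/s.  Crank-pin speed |V_A| = rω = 0.66445 m/s, perpendicular to OA.
Rod angle: sinφ = −(r/L) sinθ ⇒ φ = -16.286°; ω_rod = −rω cosθ/√(L²−r²sin²θ) = -0.87874 rad/s.
V_P = V_A + ω_rod × AP, with AP = 0.1365 m along the rod.
Components: V_Px = −rω sinθ − a·ω_rod·sinφ = -0.66663 m/s;  V_Py = rω cosθ + a·ω_rod·cosφ = +0.086879 m/s.
|V_P| = √(V_Px² + V_Py²) = 0.67227 m/s.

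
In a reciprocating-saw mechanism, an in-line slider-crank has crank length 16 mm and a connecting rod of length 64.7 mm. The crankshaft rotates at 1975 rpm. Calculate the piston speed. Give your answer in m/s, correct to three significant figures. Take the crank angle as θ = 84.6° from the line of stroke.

ω = 2π·1975/60 = 206.8 rad/s
For an in-line slider-crank, x = r cosθ + √(L² − r² sin²θ), so v = −rω sinθ·[1 + r cosθ/√(L² − r² sin²θ)].
With r = 0.016 m, L = 0.0647 m, θ = 84.6°: √(L² − r² sin²θ) = 0.062709 m.
v = −0.016·206.8·0.99556·[1 + 0.016·0.09411/0.062709] = -3.3736 m/s.
|v| = 3.3736 m/s.

3.37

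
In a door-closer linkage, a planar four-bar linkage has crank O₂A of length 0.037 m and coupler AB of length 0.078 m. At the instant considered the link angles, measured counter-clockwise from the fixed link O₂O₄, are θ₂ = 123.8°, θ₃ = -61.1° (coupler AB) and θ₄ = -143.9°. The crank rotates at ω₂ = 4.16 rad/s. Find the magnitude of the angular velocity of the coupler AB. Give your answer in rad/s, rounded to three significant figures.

1.99

ω₂ = 4.16 rad/s
Differentiating the loop-closure r₂e^{iθ₂}+r₃e^{iθ₃}=r₁+r₄e^{iθ₄} gives r₂ω₂e^{iθ₂}+r₃ω₃e^{iθ₃}=r₄ω₄e^{iθ₄}.
Eliminating the other unknown: ω₃ = r₂ω₂ sin(θ₄−θ₂) / [r₃ sin(θ₃−θ₄)].
Numerator sine = +0.99919; denominator sine = +0.99211.
Result = 0.037·4.16·(+0.99919) / (0.078·(+0.99211)) = +1.9874 rad/s; magnitude 1.9874 rad/s.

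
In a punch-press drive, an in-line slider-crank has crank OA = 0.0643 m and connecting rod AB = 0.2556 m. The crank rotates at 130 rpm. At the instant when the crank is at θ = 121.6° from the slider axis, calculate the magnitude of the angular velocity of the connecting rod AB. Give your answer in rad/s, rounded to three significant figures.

1.84

ω = 13.61 rad/s (converted from 130 rpm).
The rod makes angle φ with the slider axis where L sinφ = r sinθ; differentiating, L cosφ·φ̇ = r ω cosθ.
L cosφ = √(L² − r² sin²θ) = 0.24966 m.
|ω_rod| = r ω |cosθ| / √(L² − r² sin²θ) = 0.0643·13.61·0.52399/0.24966 = 1.8372 rad/s.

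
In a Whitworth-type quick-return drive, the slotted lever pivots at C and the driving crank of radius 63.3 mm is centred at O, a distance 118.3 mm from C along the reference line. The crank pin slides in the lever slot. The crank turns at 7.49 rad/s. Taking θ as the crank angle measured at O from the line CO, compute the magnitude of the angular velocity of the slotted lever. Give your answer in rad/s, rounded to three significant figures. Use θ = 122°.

ω = 7.49 rad/s
Crank pin A relative to C: A = (d + r cosθ, r sinθ); lever angle φ = atan2(r sinθ, d + r cosθ).
Differentiating tanφ: φ̇ = rω(d cosθ + r)/(d² + r² + 2dr cosθ).
d² + r² + 2dr cosθ = |CA|² = 0.0100653 m²;  d cosθ + r = +0.00061055 m.
|ω_lever| = |0.0633·7.49·+0.00061055| / 0.0100653 = 0.028759 rad/s.

0.0288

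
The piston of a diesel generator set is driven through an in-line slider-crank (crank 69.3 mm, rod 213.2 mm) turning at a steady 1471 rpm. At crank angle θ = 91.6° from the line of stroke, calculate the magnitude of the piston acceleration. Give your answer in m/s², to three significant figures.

610

ω = 2π·1471/60 = 154 rad/s
x(θ) = r cosθ + √(L² − r² sin²θ); with ω constant, a = ω²·d²x/dθ².
d²x/dθ² = −r cosθ − r²(cos2θ)/√u − r⁴ sin²2θ/(4u^{3/2}),  u = L² − r² sin²θ = 0.0406555 m².
Substituting r = 0.0693 m, L = 0.2132 m, θ = 91.6°: d²x/dθ² = +0.025714 m.
a = ω²·d²x/dθ² = (154)²·(+0.025714) = +610.17 m/s²;  |a| = 610.17 m/s².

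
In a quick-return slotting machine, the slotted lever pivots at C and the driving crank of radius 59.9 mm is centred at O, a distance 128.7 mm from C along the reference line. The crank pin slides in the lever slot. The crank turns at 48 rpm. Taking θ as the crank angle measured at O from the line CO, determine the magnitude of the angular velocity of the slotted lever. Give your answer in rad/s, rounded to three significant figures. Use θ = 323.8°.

ω = 5.027 rad/s (from 48 rpm).
Crank pin A relative to C: A = (d + r cosθ, r sinθ); lever angle φ = atan2(r sinθ, d + r cosθ).
Differentiating tanφ: φ̇ = rω(d cosθ + r)/(d² + r² + 2dr cosθ).
d² + r² + 2dr cosθ = |CA|² = 0.0325936 m²;  d cosθ + r = +0.16376 m.
|ω_lever| = |0.0599·5.027·+0.16376| / 0.0325936 = 1.5127 rad/s.

1.51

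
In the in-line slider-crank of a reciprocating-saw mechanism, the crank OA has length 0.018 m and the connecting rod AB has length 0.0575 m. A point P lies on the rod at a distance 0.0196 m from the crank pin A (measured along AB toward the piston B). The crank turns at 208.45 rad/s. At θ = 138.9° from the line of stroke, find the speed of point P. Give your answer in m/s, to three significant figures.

2.93

ω = 208.4 rad/s.  Crank-pin speed |V_A| = rω = 3.7521 m/s, perpendicular to OA.
Rod angle: sinφ = −(r/L) sinθ ⇒ φ = -11.876°; ω_rod = −rω cosθ/√(L²−r²sin²θ) = +50.248 rad/s.
V_P = V_A + ω_rod × AP, with AP = 0.0196 m along the rod.
Components: V_Px = −rω sinθ − a·ω_rod·sinφ = -2.2639 m/s;  V_Py = rω cosθ + a·ω_rod·cosφ = -1.8637 m/s.
|V_P| = √(V_Px² + V_Py²) = 2.9323 m/s.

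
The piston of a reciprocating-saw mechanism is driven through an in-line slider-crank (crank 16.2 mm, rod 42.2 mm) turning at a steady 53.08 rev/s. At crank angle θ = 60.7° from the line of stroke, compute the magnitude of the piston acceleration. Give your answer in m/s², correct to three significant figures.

ω = 2π·53.1 = 333.5 rad/s
x(θ) = r cosθ + √(L² − r² sin²θ); with ω constant, a = ω²·d²x/dθ².
d²x/dθ² = −r cosθ − r²(cos2θ)/√u − r⁴ sin²2θ/(4u^{3/2}),  u = L² − r² sin²θ = 0.00158125 m².
Substituting r = 0.0162 m, L = 0.0422 m, θ = 60.7°: d²x/dθ² = -0.004689 m.
a = ω²·d²x/dθ² = (333.5)²·(-0.004689) = -521.55 m/s²;  |a| = 521.55 m/s².

522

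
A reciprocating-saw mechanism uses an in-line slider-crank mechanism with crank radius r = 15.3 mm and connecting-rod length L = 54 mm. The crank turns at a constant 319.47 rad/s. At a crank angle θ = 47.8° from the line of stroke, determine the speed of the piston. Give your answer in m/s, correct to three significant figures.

4.33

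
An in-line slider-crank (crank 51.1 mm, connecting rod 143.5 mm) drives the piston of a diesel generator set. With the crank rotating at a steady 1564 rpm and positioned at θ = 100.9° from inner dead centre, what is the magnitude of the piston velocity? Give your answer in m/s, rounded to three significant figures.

ω = 2π·1564/60 = 163.8 rad/s
For an in-line slider-crank, x = r cosθ + √(L² − r² sin²θ), so v = −rω sinθ·[1 + r cosθ/√(L² − r² sin²θ)].
With r = 0.0511 m, L = 0.1435 m, θ = 100.9°: √(L² − r² sin²θ) = 0.13444 m.
v = −0.0511·163.8·0.98196·[1 + 0.0511·-0.18910/0.13444] = -7.6276 m/s.
|v| = 7.6276 m/s.

7.63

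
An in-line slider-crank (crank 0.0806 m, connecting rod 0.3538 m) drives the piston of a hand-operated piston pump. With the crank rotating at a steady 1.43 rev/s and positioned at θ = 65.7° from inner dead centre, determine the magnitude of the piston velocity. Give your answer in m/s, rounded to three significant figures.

0.723

ω = 2π·1.43 = 8.985 rad/s
For an in-line slider-crank, x = r cosθ + √(L² − r² sin²θ), so v = −rω sinθ·[1 + r cosθ/√(L² − r² sin²θ)].
With r = 0.0806 m, L = 0.3538 m, θ = 65.7°: √(L² − r² sin²θ) = 0.34609 m.
v = −0.0806·8.985·0.91140·[1 + 0.0806·0.41151/0.34609] = -0.72328 m/s.
|v| = 0.72328 m/s.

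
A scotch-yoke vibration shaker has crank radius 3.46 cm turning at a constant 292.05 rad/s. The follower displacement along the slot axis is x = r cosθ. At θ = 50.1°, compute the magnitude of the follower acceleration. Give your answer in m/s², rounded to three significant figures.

ω = 292.1 rad/s
x = r cosθ ⇒ ẍ = −rω² cosθ (ω constant).
|a| = rω²|cosθ| = 0.0346·(292.1)²·|cos 50.1°| = 1893 m/s².

1890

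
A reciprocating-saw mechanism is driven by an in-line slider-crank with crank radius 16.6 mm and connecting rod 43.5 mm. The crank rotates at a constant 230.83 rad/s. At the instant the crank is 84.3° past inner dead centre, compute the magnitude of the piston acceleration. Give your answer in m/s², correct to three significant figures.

269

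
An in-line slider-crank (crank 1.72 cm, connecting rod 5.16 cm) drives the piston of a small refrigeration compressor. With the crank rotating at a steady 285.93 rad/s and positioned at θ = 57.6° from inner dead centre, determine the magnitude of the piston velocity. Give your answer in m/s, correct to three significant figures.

ω = 285.9 rad/s
For an in-line slider-crank, x = r cosθ + √(L² − r² sin²θ), so v = −rω sinθ·[1 + r cosθ/√(L² − r² sin²θ)].
With r = 0.0172 m, L = 0.0516 m, θ = 57.6°: √(L² − r² sin²θ) = 0.049514 m.
v = −0.0172·285.9·0.84433·[1 + 0.0172·0.53583/0.049514] = -4.9253 m/s.
|v| = 4.9253 m/s.

4.93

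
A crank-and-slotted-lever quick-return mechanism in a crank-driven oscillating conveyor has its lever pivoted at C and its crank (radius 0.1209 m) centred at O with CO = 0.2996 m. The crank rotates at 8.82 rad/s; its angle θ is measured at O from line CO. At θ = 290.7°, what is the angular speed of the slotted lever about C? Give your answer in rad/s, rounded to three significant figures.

ω = 8.82 rad/s
Crank pin A relative to C: A = (d + r cosθ, r sinθ); lever angle φ = atan2(r sinθ, d + r cosθ).
Differentiating tanφ: φ̇ = rω(d cosθ + r)/(d² + r² + 2dr cosθ).
d² + r² + 2dr cosθ = |CA|² = 0.129984 m²;  d cosθ + r = +0.2268 m.
|ω_lever| = |0.1209·8.82·+0.2268| / 0.129984 = 1.8606 rad/s.

1.86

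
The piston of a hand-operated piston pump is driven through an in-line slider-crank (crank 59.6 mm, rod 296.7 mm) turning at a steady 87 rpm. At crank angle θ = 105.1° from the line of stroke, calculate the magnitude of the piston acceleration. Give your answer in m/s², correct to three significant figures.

2.16

ω = 2π·87/60 = 9.111 rad/s
x(θ) = r cosθ + √(L² − r² sin²θ); with ω constant, a = ω²·d²x/dθ².
d²x/dθ² = −r cosθ − r²(cos2θ)/√u − r⁴ sin²2θ/(4u^{3/2}),  u = L² − r² sin²θ = 0.0847198 m².
Substituting r = 0.0596 m, L = 0.2967 m, θ = 105.1°: d²x/dθ² = +0.026041 m.
a = ω²·d²x/dθ² = (9.111)²·(+0.026041) = +2.1615 m/s²;  |a| = 2.1615 m/s².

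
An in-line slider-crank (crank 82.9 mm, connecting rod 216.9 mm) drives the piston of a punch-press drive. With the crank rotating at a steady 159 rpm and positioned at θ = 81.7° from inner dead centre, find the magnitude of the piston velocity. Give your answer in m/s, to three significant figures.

ω = 2π·159/60 = 16.65 rad/s
For an in-line slider-crank, x = r cosθ + √(L² − r² sin²θ), so v = −rω sinθ·[1 + r cosθ/√(L² − r² sin²θ)].
With r = 0.0829 m, L = 0.2169 m, θ = 81.7°: √(L² − r² sin²θ) = 0.20079 m.
v = −0.0829·16.65·0.98953·[1 + 0.0829·0.14436/0.20079] = -1.4473 m/s.
|v| = 1.4473 m/s.

1.45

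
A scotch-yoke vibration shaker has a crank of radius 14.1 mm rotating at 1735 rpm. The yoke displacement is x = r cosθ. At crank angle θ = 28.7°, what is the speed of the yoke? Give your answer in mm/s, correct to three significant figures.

1230

ω = 181.7 rad/s (from 1735 rpm).
x = r cosθ ⇒ ẋ = −rω sinθ.
|v| = rω|sinθ| = 0.0141·181.7·|sin 28.7°| = 1.2302 m/s = 1230.2 mm/s.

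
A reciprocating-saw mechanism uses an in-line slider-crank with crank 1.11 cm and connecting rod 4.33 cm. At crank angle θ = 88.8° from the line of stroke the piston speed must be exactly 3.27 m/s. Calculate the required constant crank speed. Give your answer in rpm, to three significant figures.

2800

For an in-line slider-crank, |v_piston| = rω|sinθ|·[1 + r cosθ/√(L² − r² sin²θ)].
With r = 0.0111 m, L = 0.0433 m, θ = 88.8°: the bracketed kinematic factor |dx/dθ| = 0.011159 m.
ω = v/|dx/dθ| = 3.27/0.011159 = 293.03 rad/s.
N = 60ω/(2π) = 2798.2 rpm.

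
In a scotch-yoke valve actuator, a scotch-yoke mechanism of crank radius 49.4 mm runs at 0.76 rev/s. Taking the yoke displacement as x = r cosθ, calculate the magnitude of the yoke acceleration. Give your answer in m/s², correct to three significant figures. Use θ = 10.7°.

ω = 4.775 rad/s (from 0.76 rev/s).
x = r cosθ ⇒ ẍ = −rω² cosθ (ω constant).
|a| = rω²|cosθ| = 0.0494·(4.775)²·|cos 10.7°| = 1.1069 m/s².

1.11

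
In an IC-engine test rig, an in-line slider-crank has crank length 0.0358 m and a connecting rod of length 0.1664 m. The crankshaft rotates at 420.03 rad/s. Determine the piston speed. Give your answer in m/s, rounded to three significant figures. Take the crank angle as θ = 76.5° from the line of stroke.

ω = 420 rad/s
For an in-line slider-crank, x = r cosθ + √(L² − r² sin²θ), so v = −rω sinθ·[1 + r cosθ/√(L² − r² sin²θ)].
With r = 0.0358 m, L = 0.1664 m, θ = 76.5°: √(L² − r² sin²θ) = 0.16272 m.
v = −0.0358·420·0.97237·[1 + 0.0358·0.23345/0.16272] = -15.373 m/s.
|v| = 15.373 m/s.

15.4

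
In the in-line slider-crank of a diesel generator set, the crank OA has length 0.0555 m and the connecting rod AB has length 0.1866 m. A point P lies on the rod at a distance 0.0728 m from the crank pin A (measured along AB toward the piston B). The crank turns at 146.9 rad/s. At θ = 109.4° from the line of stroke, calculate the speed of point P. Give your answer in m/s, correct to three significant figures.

7.56

ω = 146.9 rad/s.  Crank-pin speed |V_A| = rω = 8.153 m/s, perpendicular to OA.
Rod angle: sinφ = −(r/L) sinθ ⇒ φ = -16.292°; ω_rod = −rω cosθ/√(L²−r²sin²θ) = +15.12 rad/s.
V_P = V_A + ω_rod × AP, with AP = 0.0728 m along the rod.
Components: V_Px = −rω sinθ − a·ω_rod·sinφ = -7.3812 m/s;  V_Py = rω cosθ + a·ω_rod·cosφ = -1.6516 m/s.
|V_P| = √(V_Px² + V_Py²) = 7.5638 m/s.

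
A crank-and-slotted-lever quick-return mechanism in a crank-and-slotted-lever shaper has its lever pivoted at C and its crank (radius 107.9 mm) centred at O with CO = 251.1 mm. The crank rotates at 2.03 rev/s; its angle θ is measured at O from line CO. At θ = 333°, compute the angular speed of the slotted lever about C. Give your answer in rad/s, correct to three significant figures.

3.71

ω = 12.75 rad/s (from 2.03 rev/s).
Crank pin A relative to C: A = (d + r cosθ, r sinθ); lever angle φ = atan2(r sinθ, d + r cosθ).
Differentiating tanφ: φ̇ = rω(d cosθ + r)/(d² + r² + 2dr cosθ).
d² + r² + 2dr cosθ = |CA|² = 0.122975 m²;  d cosθ + r = +0.33163 m.
|ω_lever| = |0.1079·12.75·+0.33163| / 0.122975 = 3.7114 rad/s.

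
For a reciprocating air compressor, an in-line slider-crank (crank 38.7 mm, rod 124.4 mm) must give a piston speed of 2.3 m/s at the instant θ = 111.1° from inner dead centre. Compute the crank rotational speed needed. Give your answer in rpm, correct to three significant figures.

For an in-line slider-crank, |v_piston| = rω|sinθ|·[1 + r cosθ/√(L² − r² sin²θ)].
With r = 0.0387 m, L = 0.1244 m, θ = 111.1°: the bracketed kinematic factor |dx/dθ| = 0.03188 m.
ω = v/|dx/dθ| = 2.3/0.03188 = 72.146 rad/s.
N = 60ω/(2π) = 688.94 rpm.

689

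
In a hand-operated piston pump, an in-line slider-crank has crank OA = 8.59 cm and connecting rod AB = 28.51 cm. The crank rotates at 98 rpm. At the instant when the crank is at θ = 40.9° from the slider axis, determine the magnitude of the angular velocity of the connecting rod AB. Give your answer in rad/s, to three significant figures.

ω = 10.26 rad/s (converted from 98 rpm).
The rod makes angle φ with the slider axis where L sinφ = r sinθ; differentiating, L cosφ·φ̇ = r ω cosθ.
L cosφ = √(L² − r² sin²θ) = 0.2795 m.
|ω_rod| = r ω |cosθ| / √(L² − r² sin²θ) = 0.0859·10.26·0.75585/0.2795 = 2.384 rad/s.

2.38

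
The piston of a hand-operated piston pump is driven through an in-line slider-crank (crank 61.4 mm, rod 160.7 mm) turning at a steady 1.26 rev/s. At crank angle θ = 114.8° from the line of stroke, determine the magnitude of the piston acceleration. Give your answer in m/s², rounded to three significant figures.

2.59

ω = 2π·1.26 = 7.917 rad/s
x(θ) = r cosθ + √(L² − r² sin²θ); with ω constant, a = ω²·d²x/dθ².
d²x/dθ² = −r cosθ − r²(cos2θ)/√u − r⁴ sin²2θ/(4u^{3/2}),  u = L² − r² sin²θ = 0.0227178 m².
Substituting r = 0.0614 m, L = 0.1607 m, θ = 114.8°: d²x/dθ² = +0.041364 m.
a = ω²·d²x/dθ² = (7.917)²·(+0.041364) = +2.5925 m/s²;  |a| = 2.5925 m/s².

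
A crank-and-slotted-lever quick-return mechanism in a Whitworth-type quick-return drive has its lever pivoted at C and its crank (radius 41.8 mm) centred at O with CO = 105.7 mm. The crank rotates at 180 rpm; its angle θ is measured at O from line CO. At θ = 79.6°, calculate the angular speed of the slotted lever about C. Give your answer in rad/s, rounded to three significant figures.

3.30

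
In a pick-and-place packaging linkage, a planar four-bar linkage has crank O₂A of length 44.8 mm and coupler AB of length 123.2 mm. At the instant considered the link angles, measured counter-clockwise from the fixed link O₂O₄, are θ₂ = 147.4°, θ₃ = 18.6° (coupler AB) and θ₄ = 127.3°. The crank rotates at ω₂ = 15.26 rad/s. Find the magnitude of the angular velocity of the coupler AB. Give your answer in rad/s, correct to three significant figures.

ω₂ = 15.26 rad/s
Differentiating the loop-closure r₂e^{iθ₂}+r₃e^{iθ₃}=r₁+r₄e^{iθ₄} gives r₂ω₂e^{iθ₂}+r₃ω₃e^{iθ₃}=r₄ω₄e^{iθ₄}.
Eliminating the other unknown: ω₃ = r₂ω₂ sin(θ₄−θ₂) / [r₃ sin(θ₃−θ₄)].
Numerator sine = -0.34366; denominator sine = -0.94721.
Result = 0.0448·15.26·(-0.34366) / (0.1232·(-0.94721)) = +2.0133 rad/s; magnitude 2.0133 rad/s.

2.01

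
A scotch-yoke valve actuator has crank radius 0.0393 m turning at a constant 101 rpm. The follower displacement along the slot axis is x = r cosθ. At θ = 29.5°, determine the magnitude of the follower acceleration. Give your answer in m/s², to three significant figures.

ω = 10.58 rad/s (from 101 rpm).
x = r cosθ ⇒ ẍ = −rω² cosθ (ω constant).
|a| = rω²|cosθ| = 0.0393·(10.58)²·|cos 29.5°| = 3.8264 m/s².

3.83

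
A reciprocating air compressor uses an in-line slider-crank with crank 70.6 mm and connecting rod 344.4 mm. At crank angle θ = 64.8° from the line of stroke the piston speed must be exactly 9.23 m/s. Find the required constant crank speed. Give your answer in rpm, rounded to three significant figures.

1270

For an in-line slider-crank, |v_piston| = rω|sinθ|·[1 + r cosθ/√(L² − r² sin²θ)].
With r = 0.0706 m, L = 0.3444 m, θ = 64.8°: the bracketed kinematic factor |dx/dθ| = 0.069555 m.
ω = v/|dx/dθ| = 9.23/0.069555 = 132.7 rad/s.
N = 60ω/(2π) = 1267.2 rpm.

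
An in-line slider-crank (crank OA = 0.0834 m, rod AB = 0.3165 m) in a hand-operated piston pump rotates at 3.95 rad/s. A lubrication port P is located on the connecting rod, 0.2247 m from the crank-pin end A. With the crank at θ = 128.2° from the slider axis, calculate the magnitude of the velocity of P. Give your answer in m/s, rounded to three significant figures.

0.236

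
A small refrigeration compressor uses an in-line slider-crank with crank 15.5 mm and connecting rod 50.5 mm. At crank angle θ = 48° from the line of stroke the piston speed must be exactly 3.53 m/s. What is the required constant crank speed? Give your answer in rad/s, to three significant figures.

For an in-line slider-crank, |v_piston| = rω|sinθ|·[1 + r cosθ/√(L² − r² sin²θ)].
With r = 0.0155 m, L = 0.0505 m, θ = 48°: the bracketed kinematic factor |dx/dθ| = 0.013948 m.
ω = v/|dx/dθ| = 3.53/0.013948 = 253.07 rad/s.

253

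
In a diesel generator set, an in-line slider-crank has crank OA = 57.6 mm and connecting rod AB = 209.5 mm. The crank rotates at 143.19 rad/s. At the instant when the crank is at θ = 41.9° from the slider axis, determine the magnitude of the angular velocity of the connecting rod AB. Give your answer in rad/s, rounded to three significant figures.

ω = 143.2 rad/s
The rod makes angle φ with the slider axis where L sinφ = r sinθ; differentiating, L cosφ·φ̇ = r ω cosθ.
L cosφ = √(L² − r² sin²θ) = 0.20594 m.
|ω_rod| = r ω |cosθ| / √(L² − r² sin²θ) = 0.0576·143.2·0.74431/0.20594 = 29.809 rad/s.

29.8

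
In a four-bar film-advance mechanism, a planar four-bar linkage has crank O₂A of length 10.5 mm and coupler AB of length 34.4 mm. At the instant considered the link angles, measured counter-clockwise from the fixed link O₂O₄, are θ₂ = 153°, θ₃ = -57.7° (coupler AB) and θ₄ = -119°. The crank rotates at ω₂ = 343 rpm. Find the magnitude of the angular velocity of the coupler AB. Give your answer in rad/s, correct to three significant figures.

12.5

ω₂ = 35.92 rad/s (from 343 rpm).
Differentiating the loop-closure r₂e^{iθ₂}+r₃e^{iθ₃}=r₁+r₄e^{iθ₄} gives r₂ω₂e^{iθ₂}+r₃ω₃e^{iθ₃}=r₄ω₄e^{iθ₄}.
Eliminating the other unknown: ω₃ = r₂ω₂ sin(θ₄−θ₂) / [r₃ sin(θ₃−θ₄)].
Numerator sine = +0.99939; denominator sine = +0.87715.
Result = 0.0105·35.92·(+0.99939) / (0.0344·(+0.87715)) = +12.492 rad/s; magnitude 12.492 rad/s.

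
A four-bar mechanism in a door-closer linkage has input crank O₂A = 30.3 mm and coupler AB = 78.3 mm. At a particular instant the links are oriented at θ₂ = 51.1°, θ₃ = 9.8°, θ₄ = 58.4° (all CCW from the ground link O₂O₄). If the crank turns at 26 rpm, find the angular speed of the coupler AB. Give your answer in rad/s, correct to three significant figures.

0.178

ω₂ = 2.723 rad/s (from 26 rpm).
Differentiating the loop-closure r₂e^{iθ₂}+r₃e^{iθ₃}=r₁+r₄e^{iθ₄} gives r₂ω₂e^{iθ₂}+r₃ω₃e^{iθ₃}=r₄ω₄e^{iθ₄}.
Eliminating the other unknown: ω₃ = r₂ω₂ sin(θ₄−θ₂) / [r₃ sin(θ₃−θ₄)].
Numerator sine = +0.12706; denominator sine = -0.75011.
Result = 0.0303·2.723·(+0.12706) / (0.0783·(-0.75011)) = -0.17848 rad/s; magnitude 0.17848 rad/s.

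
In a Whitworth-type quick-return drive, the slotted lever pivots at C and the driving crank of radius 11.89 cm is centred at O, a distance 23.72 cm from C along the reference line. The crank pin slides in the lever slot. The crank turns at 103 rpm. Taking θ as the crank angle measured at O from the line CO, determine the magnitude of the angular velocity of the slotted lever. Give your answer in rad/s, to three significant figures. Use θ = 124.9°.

0.566

ω = 10.79 rad/s (from 103 rpm).
Crank pin A relative to C: A = (d + r cosθ, r sinθ); lever angle φ = atan2(r sinθ, d + r cosθ).
Differentiating tanφ: φ̇ = rω(d cosθ + r)/(d² + r² + 2dr cosθ).
d² + r² + 2dr cosθ = |CA|² = 0.0381285 m²;  d cosθ + r = -0.016813 m.
|ω_lever| = |0.1189·10.79·-0.016813| / 0.0381285 = 0.56551 rad/s.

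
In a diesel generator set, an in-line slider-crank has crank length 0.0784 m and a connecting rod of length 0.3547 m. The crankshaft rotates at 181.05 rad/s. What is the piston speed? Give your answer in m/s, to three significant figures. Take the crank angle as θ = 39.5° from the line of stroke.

ω = 181.1 rad/s
For an in-line slider-crank, x = r cosθ + √(L² − r² sin²θ), so v = −rω sinθ·[1 + r cosθ/√(L² − r² sin²θ)].
With r = 0.0784 m, L = 0.3547 m, θ = 39.5°: √(L² − r² sin²θ) = 0.35118 m.
v = −0.0784·181.1·0.63608·[1 + 0.0784·0.77162/0.35118] = -10.584 m/s.
|v| = 10.584 m/s.

10.6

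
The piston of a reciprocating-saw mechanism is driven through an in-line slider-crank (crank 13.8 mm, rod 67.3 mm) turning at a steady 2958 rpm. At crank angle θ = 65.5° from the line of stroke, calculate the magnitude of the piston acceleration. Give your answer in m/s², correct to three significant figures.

370

ω = 2π·2958/60 = 309.8 rad/s
x(θ) = r cosθ + √(L² − r² sin²θ); with ω constant, a = ω²·d²x/dθ².
d²x/dθ² = −r cosθ − r²(cos2θ)/√u − r⁴ sin²2θ/(4u^{3/2}),  u = L² − r² sin²θ = 0.0043716 m².
Substituting r = 0.0138 m, L = 0.0673 m, θ = 65.5°: d²x/dθ² = -0.003851 m.
a = ω²·d²x/dθ² = (309.8)²·(-0.003851) = -369.51 m/s²;  |a| = 369.51 m/s².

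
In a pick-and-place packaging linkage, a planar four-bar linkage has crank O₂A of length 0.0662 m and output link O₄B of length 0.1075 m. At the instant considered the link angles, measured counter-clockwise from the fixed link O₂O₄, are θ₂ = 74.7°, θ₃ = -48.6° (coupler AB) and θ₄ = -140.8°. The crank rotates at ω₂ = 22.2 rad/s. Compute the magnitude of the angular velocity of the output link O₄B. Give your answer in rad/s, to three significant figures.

ω₂ = 22.2 rad/s
Differentiating the loop-closure r₂e^{iθ₂}+r₃e^{iθ₃}=r₁+r₄e^{iθ₄} gives r₂ω₂e^{iθ₂}+r₃ω₃e^{iθ₃}=r₄ω₄e^{iθ₄}.
Eliminating the other unknown: ω₄ = r₂ω₂ sin(θ₂−θ₃) / [r₄ sin(θ₄−θ₃)].
Numerator sine = +0.83581; denominator sine = -0.99926.
Result = 0.0662·22.2·(+0.83581) / (0.1075·(-0.99926)) = -11.435 rad/s; magnitude 11.435 rad/s.

11.4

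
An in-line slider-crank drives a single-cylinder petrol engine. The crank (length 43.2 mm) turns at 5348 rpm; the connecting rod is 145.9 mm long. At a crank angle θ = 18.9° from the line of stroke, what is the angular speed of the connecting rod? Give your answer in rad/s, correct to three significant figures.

ω = 560 rad/s (converted from 5348 rpm).
The rod makes angle φ with the slider axis where L sinφ = r sinθ; differentiating, L cosφ·φ̇ = r ω cosθ.
L cosφ = √(L² − r² sin²θ) = 0.14523 m.
|ω_rod| = r ω |cosθ| / √(L² − r² sin²θ) = 0.0432·560·0.94609/0.14523 = 157.61 rad/s.

158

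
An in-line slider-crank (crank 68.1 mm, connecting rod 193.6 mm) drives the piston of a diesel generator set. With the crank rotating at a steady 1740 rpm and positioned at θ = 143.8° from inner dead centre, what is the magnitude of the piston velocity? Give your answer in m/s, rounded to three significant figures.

5.20

ω = 2π·1740/60 = 182.2 rad/s
For an in-line slider-crank, x = r cosθ + √(L² − r² sin²θ), so v = −rω sinθ·[1 + r cosθ/√(L² − r² sin²θ)].
With r = 0.0681 m, L = 0.1936 m, θ = 143.8°: √(L² − r² sin²θ) = 0.18938 m.
v = −0.0681·182.2·0.59061·[1 + 0.0681·-0.80696/0.18938] = -5.202 m/s.
|v| = 5.202 m/s.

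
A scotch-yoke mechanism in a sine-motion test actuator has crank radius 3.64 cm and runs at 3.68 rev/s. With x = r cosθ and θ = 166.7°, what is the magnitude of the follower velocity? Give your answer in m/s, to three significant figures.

0.194

ω = 23.12 rad/s (from 3.68 rev/s).
x = r cosθ ⇒ ẋ = −rω sinθ.
|v| = rω|sinθ| = 0.0364·23.12·|sin 166.7°| = 0.19362 m/s.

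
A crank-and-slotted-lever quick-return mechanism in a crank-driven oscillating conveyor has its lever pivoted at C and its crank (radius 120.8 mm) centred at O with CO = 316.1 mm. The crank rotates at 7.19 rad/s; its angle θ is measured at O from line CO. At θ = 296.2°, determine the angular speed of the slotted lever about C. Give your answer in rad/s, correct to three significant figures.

1.53

ω = 7.19 rad/s
Crank pin A relative to C: A = (d + r cosθ, r sinθ); lever angle φ = atan2(r sinθ, d + r cosθ).
Differentiating tanφ: φ̇ = rω(d cosθ + r)/(d² + r² + 2dr cosθ).
d² + r² + 2dr cosθ = |CA|² = 0.14823 m²;  d cosθ + r = +0.26036 m.
|ω_lever| = |0.1208·7.19·+0.26036| / 0.14823 = 1.5256 rad/s.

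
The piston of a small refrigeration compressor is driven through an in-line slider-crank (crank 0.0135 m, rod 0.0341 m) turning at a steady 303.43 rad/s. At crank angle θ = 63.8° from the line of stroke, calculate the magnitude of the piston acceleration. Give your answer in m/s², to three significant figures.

242

ω = 303.4 rad/s
x(θ) = r cosθ + √(L² − r² sin²θ); with ω constant, a = ω²·d²x/dθ².
d²x/dθ² = −r cosθ − r²(cos2θ)/√u − r⁴ sin²2θ/(4u^{3/2}),  u = L² − r² sin²θ = 0.00101609 m².
Substituting r = 0.0135 m, L = 0.0341 m, θ = 63.8°: d²x/dθ² = -0.0026328 m.
a = ω²·d²x/dθ² = (303.4)²·(-0.0026328) = -242.4 m/s²;  |a| = 242.4 m/s².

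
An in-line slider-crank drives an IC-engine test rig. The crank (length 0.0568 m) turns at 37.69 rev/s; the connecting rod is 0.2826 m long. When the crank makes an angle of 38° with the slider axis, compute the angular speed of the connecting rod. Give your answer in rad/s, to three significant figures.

ω = 236.8 rad/s (converted from 37.69 rev/s).
The rod makes angle φ with the slider axis where L sinφ = r sinθ; differentiating, L cosφ·φ̇ = r ω cosθ.
L cosφ = √(L² − r² sin²θ) = 0.28043 m.
|ω_rod| = r ω |cosθ| / √(L² − r² sin²θ) = 0.0568·236.8·0.78801/0.28043 = 37.798 rad/s.

37.8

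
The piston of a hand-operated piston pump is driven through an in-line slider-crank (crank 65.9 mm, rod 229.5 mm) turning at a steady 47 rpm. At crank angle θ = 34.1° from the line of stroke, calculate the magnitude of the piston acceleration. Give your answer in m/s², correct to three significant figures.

ω = 2π·47/60 = 4.922 rad/s
x(θ) = r cosθ + √(L² − r² sin²θ); with ω constant, a = ω²·d²x/dθ².
d²x/dθ² = −r cosθ − r²(cos2θ)/√u − r⁴ sin²2θ/(4u^{3/2}),  u = L² − r² sin²θ = 0.0513052 m².
Substituting r = 0.0659 m, L = 0.2295 m, θ = 34.1°: d²x/dθ² = -0.062039 m.
a = ω²·d²x/dθ² = (4.922)²·(-0.062039) = -1.5029 m/s²;  |a| = 1.5029 m/s².

1.50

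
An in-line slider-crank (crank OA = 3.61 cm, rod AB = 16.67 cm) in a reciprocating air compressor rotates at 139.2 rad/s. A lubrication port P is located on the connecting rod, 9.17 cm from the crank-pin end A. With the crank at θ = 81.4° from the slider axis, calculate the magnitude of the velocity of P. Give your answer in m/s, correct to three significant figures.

5.07

ω = 139.2 rad/s.  Crank-pin speed |V_A| = rω = 5.0251 m/s, perpendicular to OA.
Rod angle: sinφ = −(r/L) sinθ ⇒ φ = -12.364°; ω_rod = −rω cosθ/√(L²−r²sin²θ) = -4.6147 rad/s.
V_P = V_A + ω_rod × AP, with AP = 0.0917 m along the rod.
Components: V_Px = −rω sinθ − a·ω_rod·sinφ = -5.0592 m/s;  V_Py = rω cosθ + a·ω_rod·cosφ = +0.33808 m/s.
|V_P| = √(V_Px² + V_Py²) = 5.0705 m/s.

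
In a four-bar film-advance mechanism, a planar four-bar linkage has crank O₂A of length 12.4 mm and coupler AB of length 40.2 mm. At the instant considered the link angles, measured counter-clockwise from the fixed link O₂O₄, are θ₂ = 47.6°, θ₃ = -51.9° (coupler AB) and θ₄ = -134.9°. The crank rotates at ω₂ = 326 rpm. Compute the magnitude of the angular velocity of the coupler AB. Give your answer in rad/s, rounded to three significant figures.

ω₂ = 34.14 rad/s (from 326 rpm).
Differentiating the loop-closure r₂e^{iθ₂}+r₃e^{iθ₃}=r₁+r₄e^{iθ₄} gives r₂ω₂e^{iθ₂}+r₃ω₃e^{iθ₃}=r₄ω₄e^{iθ₄}.
Eliminating the other unknown: ω₃ = r₂ω₂ sin(θ₄−θ₂) / [r₃ sin(θ₃−θ₄)].
Numerator sine = +0.04362; denominator sine = +0.99255.
Result = 0.0124·34.14·(+0.04362) / (0.0402·(+0.99255)) = +0.46278 rad/s; magnitude 0.46278 rad/s.

0.463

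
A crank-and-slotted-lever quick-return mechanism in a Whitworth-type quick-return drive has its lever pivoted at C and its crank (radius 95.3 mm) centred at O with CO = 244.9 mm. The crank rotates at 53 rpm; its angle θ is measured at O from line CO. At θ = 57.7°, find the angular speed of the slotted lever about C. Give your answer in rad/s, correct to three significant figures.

ω = 5.55 rad/s (from 53 rpm).
Crank pin A relative to C: A = (d + r cosθ, r sinθ); lever angle φ = atan2(r sinθ, d + r cosθ).
Differentiating tanφ: φ̇ = rω(d cosθ + r)/(d² + r² + 2dr cosθ).
d² + r² + 2dr cosθ = |CA|² = 0.0940006 m²;  d cosθ + r = +0.22616 m.
|ω_lever| = |0.0953·5.55·+0.22616| / 0.0940006 = 1.2726 rad/s.

1.27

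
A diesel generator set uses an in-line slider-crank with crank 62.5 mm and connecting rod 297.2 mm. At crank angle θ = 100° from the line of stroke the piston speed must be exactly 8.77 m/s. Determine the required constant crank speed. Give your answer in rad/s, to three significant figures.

148

For an in-line slider-crank, |v_piston| = rω|sinθ|·[1 + r cosθ/√(L² − r² sin²θ)].
With r = 0.0625 m, L = 0.2972 m, θ = 100°: the bracketed kinematic factor |dx/dθ| = 0.059253 m.
ω = v/|dx/dθ| = 8.77/0.059253 = 148.01 rad/s.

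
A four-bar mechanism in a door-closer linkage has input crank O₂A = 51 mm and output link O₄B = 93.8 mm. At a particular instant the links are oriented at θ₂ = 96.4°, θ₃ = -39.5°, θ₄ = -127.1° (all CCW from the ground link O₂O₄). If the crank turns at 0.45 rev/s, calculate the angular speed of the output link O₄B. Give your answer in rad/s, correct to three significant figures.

1.07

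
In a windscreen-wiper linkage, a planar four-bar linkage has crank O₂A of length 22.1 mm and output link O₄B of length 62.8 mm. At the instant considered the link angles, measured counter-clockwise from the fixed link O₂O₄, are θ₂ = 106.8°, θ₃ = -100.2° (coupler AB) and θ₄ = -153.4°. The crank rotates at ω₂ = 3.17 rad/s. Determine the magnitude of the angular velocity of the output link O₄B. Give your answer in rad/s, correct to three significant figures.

ω₂ = 3.17 rad/s
Differentiating the loop-closure r₂e^{iθ₂}+r₃e^{iθ₃}=r₁+r₄e^{iθ₄} gives r₂ω₂e^{iθ₂}+r₃ω₃e^{iθ₃}=r₄ω₄e^{iθ₄}.
Eliminating the other unknown: ω₄ = r₂ω₂ sin(θ₂−θ₃) / [r₄ sin(θ₄−θ₃)].
Numerator sine = -0.45399; denominator sine = -0.80073.
Result = 0.0221·3.17·(-0.45399) / (0.0628·(-0.80073)) = +0.63249 rad/s; magnitude 0.63249 rad/s.

0.632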